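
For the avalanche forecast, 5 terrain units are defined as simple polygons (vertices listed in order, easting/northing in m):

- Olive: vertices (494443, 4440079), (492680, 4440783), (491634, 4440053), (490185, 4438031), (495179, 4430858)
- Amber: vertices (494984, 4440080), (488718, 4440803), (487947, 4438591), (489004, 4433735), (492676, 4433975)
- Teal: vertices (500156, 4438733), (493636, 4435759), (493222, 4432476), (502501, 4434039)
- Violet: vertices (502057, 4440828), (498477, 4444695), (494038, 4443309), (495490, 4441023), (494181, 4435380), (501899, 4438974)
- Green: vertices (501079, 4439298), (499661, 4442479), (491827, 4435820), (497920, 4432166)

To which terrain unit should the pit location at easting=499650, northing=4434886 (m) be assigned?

Cast a ray rightward from (499650, 4434886). For each polygon, the edges (by vertex number in listed order) whose endpoints lie on opposite sides of northing = 4434886, where each meets that height, and whether that is right or left of the point:
Olive: 4–5 at easting≈492374.6 (left), 5–1 at easting≈494857.5 (left) → 0 crossings.
Amber: 3–4 at easting≈488753.5 (left), 5–1 at easting≈493020.4 (left) → 0 crossings.
Teal: 2–3 at easting≈493525.9 (left), 4–1 at easting≈502077.9 (right) → 1 crossing.
Violet: no edge straddles that height → 0 crossings.
Green: 3–4 at easting≈493384.4 (left), 4–1 at easting≈499124.8 (left) → 0 crossings.
Only Teal has an odd count, so the point is inside Teal.

Teal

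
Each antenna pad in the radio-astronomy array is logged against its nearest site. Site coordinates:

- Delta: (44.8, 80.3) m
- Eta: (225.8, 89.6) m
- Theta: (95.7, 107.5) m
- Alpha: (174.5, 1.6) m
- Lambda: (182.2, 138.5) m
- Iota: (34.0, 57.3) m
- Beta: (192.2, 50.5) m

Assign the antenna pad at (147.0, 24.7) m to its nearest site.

Alpha

Squared distances to each site:
Delta: 13536.200; Eta: 10421.450; Theta: 9487.530; Alpha: 1289.860; Lambda: 14189.480; Iota: 13831.760; Beta: 2708.680.
Minimum at Alpha.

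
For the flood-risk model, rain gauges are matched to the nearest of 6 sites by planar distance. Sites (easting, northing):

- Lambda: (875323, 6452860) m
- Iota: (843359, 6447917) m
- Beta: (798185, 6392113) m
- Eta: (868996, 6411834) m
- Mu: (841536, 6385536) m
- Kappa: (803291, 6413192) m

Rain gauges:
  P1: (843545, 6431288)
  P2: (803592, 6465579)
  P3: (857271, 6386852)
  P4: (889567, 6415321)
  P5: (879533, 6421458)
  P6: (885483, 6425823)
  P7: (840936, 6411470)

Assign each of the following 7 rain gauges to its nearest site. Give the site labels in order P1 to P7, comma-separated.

P1 → Iota (d²=276558237.00)
P2 → Iota (d²=1893360533.00)
P3 → Mu (d²=249322081.00)
P4 → Eta (d²=435325210.00)
P5 → Eta (d²=203649745.00)
P6 → Eta (d²=467513290.00)
P7 → Mu (d²=672932356.00)

Iota, Iota, Mu, Eta, Eta, Eta, Mu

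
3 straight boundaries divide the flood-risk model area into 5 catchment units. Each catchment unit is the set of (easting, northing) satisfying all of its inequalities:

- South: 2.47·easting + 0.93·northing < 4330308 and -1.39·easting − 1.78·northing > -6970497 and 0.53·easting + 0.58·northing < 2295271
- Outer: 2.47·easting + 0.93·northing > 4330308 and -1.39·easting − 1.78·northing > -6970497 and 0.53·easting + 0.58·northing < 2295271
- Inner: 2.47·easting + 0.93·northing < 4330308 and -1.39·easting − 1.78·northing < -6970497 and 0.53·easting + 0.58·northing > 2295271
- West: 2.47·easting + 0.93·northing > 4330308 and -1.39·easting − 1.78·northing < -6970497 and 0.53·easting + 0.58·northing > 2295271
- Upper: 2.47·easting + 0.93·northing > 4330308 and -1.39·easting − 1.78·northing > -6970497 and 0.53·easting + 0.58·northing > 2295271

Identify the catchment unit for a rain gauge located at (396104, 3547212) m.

South

2.47·396104 + 0.93·3547212 = 4277284.040, which is < 4330308
-1.39·396104 − 1.78·3547212 = -6864621.920, which is > -6970497
0.53·396104 + 0.58·3547212 = 2267318.080, which is < 2295271
This sign pattern matches South.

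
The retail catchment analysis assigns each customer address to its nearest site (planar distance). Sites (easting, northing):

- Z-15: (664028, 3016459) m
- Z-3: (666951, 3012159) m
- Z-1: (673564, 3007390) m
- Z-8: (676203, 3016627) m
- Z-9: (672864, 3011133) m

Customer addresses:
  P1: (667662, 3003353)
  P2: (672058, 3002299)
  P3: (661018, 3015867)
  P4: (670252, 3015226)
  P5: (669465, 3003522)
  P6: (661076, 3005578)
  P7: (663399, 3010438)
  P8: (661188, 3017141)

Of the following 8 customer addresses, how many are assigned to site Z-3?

3

P1 → Z-1
P2 → Z-1
P3 → Z-15
P4 → Z-3
P5 → Z-1
P6 → Z-3
P7 → Z-3
P8 → Z-15
3 of the 8 go to Z-3.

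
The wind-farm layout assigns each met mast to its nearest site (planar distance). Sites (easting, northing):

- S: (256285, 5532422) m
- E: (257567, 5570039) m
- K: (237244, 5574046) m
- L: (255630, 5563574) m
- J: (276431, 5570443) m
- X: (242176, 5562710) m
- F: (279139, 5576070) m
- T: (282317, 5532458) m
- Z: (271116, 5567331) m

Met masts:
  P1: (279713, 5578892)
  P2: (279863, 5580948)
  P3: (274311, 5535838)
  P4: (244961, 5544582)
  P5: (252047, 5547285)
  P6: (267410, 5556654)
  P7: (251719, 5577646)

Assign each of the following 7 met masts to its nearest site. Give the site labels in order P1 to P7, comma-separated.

P1 → F (d²=8293160.00)
P2 → F (d²=24319060.00)
P3 → T (d²=75520436.00)
P4 → S (d²=276098576.00)
P5 → S (d²=238869413.00)
P6 → Z (d²=127732765.00)
P7 → E (d²=92065553.00)

F, F, T, S, S, Z, E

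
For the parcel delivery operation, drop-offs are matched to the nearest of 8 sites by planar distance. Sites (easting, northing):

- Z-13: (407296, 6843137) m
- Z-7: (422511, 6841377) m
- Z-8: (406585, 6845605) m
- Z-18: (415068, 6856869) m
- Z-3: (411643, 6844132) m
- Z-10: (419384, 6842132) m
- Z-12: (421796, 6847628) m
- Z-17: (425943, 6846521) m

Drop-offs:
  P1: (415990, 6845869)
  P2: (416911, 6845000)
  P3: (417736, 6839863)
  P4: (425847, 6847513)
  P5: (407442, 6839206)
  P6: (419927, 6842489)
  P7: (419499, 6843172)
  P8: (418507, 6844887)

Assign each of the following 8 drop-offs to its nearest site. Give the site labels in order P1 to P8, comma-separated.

Z-3, Z-10, Z-10, Z-17, Z-13, Z-10, Z-10, Z-10

P1 → Z-3 (d²=21913578.00)
P2 → Z-10 (d²=14341153.00)
P3 → Z-10 (d²=7864265.00)
P4 → Z-17 (d²=993280.00)
P5 → Z-13 (d²=15474077.00)
P6 → Z-10 (d²=422298.00)
P7 → Z-10 (d²=1094825.00)
P8 → Z-10 (d²=8359154.00)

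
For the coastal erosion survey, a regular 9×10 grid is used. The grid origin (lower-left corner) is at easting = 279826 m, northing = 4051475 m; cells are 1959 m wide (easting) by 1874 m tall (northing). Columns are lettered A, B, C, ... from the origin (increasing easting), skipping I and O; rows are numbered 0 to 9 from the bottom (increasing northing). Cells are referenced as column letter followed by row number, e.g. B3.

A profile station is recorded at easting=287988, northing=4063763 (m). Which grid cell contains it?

E6

Column index: ⌊(287988 − 279826) / 1959⌋ = ⌊4.166⌋ = 4 → column E
Row offset from origin: ⌊(4063763 − 4051475) / 1874⌋ = ⌊6.557⌋ = 6 → row 6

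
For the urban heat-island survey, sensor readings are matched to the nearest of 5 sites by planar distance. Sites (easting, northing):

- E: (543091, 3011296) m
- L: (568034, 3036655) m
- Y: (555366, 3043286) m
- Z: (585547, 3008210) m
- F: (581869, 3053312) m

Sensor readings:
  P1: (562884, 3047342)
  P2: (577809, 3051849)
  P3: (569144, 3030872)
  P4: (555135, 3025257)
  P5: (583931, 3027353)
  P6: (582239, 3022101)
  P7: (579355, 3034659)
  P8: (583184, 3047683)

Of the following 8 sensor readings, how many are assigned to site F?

2

P1 → Y
P2 → F
P3 → L
P4 → L
P5 → L
P6 → Z
P7 → L
P8 → F
2 of the 8 go to F.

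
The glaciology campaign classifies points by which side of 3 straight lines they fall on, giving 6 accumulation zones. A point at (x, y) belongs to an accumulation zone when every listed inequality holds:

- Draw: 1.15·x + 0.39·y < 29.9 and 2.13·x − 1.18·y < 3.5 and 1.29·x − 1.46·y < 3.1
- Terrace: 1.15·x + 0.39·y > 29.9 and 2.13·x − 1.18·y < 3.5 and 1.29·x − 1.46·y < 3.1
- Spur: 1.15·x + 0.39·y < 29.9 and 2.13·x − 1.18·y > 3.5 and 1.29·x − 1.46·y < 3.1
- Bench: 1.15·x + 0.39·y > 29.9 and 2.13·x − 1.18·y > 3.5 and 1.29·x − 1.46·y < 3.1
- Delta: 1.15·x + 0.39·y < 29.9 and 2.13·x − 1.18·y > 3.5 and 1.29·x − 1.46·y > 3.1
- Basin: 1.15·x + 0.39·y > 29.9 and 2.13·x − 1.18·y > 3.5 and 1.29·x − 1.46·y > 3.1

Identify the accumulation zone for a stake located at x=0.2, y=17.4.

1.15·0.2 + 0.39·17.4 = 7.016, which is < 29.9
2.13·0.2 − 1.18·17.4 = -20.106, which is < 3.5
1.29·0.2 − 1.46·17.4 = -25.146, which is < 3.1
This sign pattern matches Draw.

Draw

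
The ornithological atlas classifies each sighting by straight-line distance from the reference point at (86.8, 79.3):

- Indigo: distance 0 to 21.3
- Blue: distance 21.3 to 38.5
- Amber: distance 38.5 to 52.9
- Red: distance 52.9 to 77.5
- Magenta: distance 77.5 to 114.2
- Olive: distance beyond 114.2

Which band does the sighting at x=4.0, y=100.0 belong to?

Magenta

Distance = √((4.0−86.8)² + (100.0−79.3)²) = √(6855.840 + 428.490) = 85.348.
77.5 ≤ 85.348 < 114.2 → Magenta.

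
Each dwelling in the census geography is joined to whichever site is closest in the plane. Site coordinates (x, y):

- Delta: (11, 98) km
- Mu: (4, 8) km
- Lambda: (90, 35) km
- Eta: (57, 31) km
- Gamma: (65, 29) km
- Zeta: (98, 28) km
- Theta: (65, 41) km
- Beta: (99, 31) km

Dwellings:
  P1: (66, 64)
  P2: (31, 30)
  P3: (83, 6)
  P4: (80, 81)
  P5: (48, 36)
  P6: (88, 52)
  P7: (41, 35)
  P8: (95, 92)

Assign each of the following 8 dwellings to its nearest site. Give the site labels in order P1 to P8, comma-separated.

P1 → Theta (d²=530.00)
P2 → Eta (d²=677.00)
P3 → Zeta (d²=709.00)
P4 → Theta (d²=1825.00)
P5 → Eta (d²=106.00)
P6 → Lambda (d²=293.00)
P7 → Eta (d²=272.00)
P8 → Lambda (d²=3274.00)

Theta, Eta, Zeta, Theta, Eta, Lambda, Eta, Lambda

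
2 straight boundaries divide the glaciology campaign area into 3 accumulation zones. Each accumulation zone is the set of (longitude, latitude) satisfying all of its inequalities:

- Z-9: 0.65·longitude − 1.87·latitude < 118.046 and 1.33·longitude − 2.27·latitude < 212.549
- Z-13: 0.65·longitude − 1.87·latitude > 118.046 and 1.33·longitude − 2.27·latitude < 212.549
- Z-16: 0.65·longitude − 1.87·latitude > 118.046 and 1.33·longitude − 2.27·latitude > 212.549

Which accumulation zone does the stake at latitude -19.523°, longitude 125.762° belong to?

Z-13

0.65·125.762 − 1.87·-19.523 = 118.253, which is > 118.046
1.33·125.762 − 2.27·-19.523 = 211.581, which is < 212.549
This sign pattern matches Z-13.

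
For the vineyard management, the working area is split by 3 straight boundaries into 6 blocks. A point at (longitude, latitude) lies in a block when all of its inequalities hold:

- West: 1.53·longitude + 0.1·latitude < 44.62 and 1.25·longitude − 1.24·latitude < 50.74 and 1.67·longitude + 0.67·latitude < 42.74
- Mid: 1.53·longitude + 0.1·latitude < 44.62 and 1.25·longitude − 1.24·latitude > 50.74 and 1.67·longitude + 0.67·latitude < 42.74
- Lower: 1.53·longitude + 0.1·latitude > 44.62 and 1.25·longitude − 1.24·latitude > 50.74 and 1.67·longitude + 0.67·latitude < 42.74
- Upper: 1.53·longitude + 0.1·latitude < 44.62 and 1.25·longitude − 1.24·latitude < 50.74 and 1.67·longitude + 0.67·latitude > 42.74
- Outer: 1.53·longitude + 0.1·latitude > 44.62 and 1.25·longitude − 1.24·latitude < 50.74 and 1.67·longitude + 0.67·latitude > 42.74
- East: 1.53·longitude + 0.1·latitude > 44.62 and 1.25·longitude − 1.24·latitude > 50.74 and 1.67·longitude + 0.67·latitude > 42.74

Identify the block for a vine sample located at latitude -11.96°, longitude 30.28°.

1.53·30.28 + 0.1·-11.96 = 45.132, which is > 44.62
1.25·30.28 − 1.24·-11.96 = 52.680, which is > 50.74
1.67·30.28 + 0.67·-11.96 = 42.554, which is < 42.74
This sign pattern matches Lower.

Lower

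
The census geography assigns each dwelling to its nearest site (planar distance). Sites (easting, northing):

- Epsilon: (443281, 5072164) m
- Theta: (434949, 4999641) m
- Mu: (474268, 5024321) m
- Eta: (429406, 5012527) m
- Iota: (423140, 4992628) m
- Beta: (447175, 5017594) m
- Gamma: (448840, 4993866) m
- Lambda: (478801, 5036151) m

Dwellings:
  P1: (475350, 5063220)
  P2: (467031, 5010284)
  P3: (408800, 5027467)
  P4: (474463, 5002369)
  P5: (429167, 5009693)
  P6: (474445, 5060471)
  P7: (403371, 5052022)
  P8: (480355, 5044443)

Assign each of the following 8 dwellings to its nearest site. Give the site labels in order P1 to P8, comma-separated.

P1 → Lambda (d²=744640162.00)
P2 → Mu (d²=249411538.00)
P3 → Eta (d²=647810836.00)
P4 → Mu (d²=481928329.00)
P5 → Eta (d²=8088677.00)
P6 → Lambda (d²=610437136.00)
P7 → Epsilon (d²=1998508264.00)
P8 → Lambda (d²=71172180.00)

Lambda, Mu, Eta, Mu, Eta, Lambda, Epsilon, Lambda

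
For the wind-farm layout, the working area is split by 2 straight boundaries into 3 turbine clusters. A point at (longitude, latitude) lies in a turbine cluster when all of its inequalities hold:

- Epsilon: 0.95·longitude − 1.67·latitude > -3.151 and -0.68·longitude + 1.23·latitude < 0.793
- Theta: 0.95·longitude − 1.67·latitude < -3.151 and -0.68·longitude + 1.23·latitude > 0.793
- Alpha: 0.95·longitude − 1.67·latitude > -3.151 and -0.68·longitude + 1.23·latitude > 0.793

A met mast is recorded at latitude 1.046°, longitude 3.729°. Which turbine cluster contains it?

Epsilon

0.95·3.729 − 1.67·1.046 = 1.796, which is > -3.151
-0.68·3.729 + 1.23·1.046 = -1.249, which is < 0.793
This sign pattern matches Epsilon.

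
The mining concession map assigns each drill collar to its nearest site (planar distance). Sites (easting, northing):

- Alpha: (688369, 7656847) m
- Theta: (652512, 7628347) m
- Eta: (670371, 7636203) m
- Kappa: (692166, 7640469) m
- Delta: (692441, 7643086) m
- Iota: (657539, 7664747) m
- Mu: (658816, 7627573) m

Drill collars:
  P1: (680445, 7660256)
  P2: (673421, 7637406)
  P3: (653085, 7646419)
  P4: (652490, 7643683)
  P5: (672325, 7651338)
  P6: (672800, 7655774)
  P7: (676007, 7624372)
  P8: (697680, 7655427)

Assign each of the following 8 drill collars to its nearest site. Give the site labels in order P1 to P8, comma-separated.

Alpha, Eta, Theta, Theta, Eta, Alpha, Eta, Alpha

P1 → Alpha (d²=74411057.00)
P2 → Eta (d²=10749709.00)
P3 → Theta (d²=326925513.00)
P4 → Theta (d²=235193380.00)
P5 → Eta (d²=232886341.00)
P6 → Alpha (d²=243545090.00)
P7 → Eta (d²=171737057.00)
P8 → Alpha (d²=88711121.00)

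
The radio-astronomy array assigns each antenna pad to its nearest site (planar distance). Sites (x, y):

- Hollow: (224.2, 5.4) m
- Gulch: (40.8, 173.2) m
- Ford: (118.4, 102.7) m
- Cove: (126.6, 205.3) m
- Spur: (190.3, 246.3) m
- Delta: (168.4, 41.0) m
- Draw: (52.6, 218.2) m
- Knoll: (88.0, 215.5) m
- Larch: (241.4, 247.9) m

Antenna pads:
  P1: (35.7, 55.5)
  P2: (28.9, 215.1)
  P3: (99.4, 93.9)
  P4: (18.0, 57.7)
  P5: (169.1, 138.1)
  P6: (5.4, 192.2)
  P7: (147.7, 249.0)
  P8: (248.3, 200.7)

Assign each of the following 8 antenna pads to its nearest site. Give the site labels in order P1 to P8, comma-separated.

P1 → Ford (d²=9067.13)
P2 → Draw (d²=571.30)
P3 → Ford (d²=438.44)
P4 → Ford (d²=12105.16)
P5 → Ford (d²=3823.65)
P6 → Gulch (d²=1614.16)
P7 → Spur (d²=1822.05)
P8 → Larch (d²=2275.45)

Ford, Draw, Ford, Ford, Ford, Gulch, Spur, Larch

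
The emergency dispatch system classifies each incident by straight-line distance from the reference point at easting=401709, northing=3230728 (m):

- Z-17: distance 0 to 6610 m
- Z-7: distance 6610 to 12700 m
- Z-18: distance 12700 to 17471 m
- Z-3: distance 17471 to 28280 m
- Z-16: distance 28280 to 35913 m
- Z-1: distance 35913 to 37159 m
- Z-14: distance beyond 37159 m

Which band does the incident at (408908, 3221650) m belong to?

Distance = √((408908−401709)² + (3221650−3230728)²) = √(51825601.000 + 82410084.000) = 11586.012 m.
6610 ≤ 11586.012 < 12700 → Z-7.

Z-7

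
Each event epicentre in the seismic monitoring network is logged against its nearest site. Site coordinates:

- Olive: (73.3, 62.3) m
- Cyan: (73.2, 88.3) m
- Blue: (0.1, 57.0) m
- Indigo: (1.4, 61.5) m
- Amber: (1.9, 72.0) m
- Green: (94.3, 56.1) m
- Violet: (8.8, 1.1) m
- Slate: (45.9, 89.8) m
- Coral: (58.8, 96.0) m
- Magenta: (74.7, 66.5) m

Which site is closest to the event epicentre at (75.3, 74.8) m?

Magenta

Squared distances to each site:
Olive: 160.250; Cyan: 186.660; Blue: 5971.880; Indigo: 5638.100; Amber: 5395.400; Green: 710.690; Violet: 9853.940; Slate: 1089.360; Coral: 721.690; Magenta: 69.250.
Minimum at Magenta.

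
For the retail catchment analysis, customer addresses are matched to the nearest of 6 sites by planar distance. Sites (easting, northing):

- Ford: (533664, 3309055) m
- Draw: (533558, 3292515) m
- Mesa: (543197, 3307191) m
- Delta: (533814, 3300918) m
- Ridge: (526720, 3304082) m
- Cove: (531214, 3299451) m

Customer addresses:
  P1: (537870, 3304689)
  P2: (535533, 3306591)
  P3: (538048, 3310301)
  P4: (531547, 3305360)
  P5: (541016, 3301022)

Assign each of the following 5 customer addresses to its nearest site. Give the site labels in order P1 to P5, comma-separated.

P1 → Delta (d²=30671577.00)
P2 → Ford (d²=9564457.00)
P3 → Ford (d²=20771972.00)
P4 → Ford (d²=18134714.00)
P5 → Mesa (d²=42813322.00)

Delta, Ford, Ford, Ford, Mesa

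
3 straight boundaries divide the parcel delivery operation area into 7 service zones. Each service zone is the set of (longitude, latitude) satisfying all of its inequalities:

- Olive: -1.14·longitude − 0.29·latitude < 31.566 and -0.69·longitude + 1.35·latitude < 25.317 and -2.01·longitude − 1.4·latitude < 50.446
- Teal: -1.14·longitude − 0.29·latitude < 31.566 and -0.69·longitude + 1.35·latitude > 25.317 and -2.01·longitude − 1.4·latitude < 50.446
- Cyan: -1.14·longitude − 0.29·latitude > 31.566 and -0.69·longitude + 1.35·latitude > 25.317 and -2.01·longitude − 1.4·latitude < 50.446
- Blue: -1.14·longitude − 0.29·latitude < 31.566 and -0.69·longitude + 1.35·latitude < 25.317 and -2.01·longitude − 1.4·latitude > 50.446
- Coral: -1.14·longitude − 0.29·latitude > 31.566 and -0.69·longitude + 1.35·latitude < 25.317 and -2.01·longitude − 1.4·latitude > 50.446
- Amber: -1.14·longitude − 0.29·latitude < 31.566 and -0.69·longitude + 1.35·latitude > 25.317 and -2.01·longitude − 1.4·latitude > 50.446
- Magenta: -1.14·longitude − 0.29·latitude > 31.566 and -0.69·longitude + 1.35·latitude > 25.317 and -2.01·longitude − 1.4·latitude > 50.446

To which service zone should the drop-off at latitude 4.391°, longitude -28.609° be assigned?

-1.14·-28.609 − 0.29·4.391 = 31.341, which is < 31.566
-0.69·-28.609 + 1.35·4.391 = 25.668, which is > 25.317
-2.01·-28.609 − 1.4·4.391 = 51.357, which is > 50.446
This sign pattern matches Amber.

Amber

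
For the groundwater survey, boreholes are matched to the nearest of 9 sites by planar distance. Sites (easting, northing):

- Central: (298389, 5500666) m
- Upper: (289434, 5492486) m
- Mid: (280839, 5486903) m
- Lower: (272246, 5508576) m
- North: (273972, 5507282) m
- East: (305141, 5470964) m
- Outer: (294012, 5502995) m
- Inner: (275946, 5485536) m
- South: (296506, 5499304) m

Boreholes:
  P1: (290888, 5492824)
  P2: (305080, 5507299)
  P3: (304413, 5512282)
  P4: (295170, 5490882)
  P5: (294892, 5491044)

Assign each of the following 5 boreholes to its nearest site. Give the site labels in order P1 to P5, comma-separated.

P1 → Upper (d²=2228360.00)
P2 → Central (d²=88766170.00)
P3 → Central (d²=171220032.00)
P4 → Upper (d²=35474512.00)
P5 → Upper (d²=31869128.00)

Upper, Central, Central, Upper, Upper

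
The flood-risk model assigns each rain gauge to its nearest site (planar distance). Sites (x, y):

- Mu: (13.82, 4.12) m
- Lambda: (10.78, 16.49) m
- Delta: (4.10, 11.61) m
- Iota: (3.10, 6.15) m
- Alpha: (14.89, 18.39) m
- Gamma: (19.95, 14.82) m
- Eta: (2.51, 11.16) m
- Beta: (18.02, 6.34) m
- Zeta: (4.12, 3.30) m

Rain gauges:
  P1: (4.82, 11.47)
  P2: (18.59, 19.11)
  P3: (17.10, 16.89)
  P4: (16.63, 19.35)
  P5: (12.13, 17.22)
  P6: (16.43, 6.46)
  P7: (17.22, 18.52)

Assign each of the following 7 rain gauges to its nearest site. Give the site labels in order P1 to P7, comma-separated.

P1 → Delta (d²=0.54)
P2 → Alpha (d²=14.21)
P3 → Alpha (d²=7.13)
P4 → Alpha (d²=3.95)
P5 → Lambda (d²=2.36)
P6 → Beta (d²=2.54)
P7 → Alpha (d²=5.45)

Delta, Alpha, Alpha, Alpha, Lambda, Beta, Alpha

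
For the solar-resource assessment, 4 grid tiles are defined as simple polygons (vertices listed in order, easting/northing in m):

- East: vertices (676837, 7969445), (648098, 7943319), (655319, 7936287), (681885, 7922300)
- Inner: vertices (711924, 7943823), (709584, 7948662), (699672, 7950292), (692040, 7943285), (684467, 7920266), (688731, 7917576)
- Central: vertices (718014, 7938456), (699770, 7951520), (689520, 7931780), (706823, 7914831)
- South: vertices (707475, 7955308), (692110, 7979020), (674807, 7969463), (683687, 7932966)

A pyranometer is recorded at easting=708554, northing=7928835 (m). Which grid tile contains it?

Central

Cast a ray rightward from (708554, 7928835). For each polygon, the edges (by vertex number in listed order) whose endpoints lie on opposite sides of northing = 7928835, where each meets that height, and whether that is right or left of the point:
East: 3–4 at easting≈669472.8 (left), 4–1 at easting≈681185.3 (left) → 0 crossings.
Inner: 4–5 at easting≈687286.1 (left), 6–1 at easting≈698679.9 (left) → 0 crossings.
Central: 3–4 at easting≈692526.5 (left), 4–1 at easting≈713456.6 (right) → 1 crossing.
South: no edge straddles that height → 0 crossings.
Only Central has an odd count, so the point is inside Central.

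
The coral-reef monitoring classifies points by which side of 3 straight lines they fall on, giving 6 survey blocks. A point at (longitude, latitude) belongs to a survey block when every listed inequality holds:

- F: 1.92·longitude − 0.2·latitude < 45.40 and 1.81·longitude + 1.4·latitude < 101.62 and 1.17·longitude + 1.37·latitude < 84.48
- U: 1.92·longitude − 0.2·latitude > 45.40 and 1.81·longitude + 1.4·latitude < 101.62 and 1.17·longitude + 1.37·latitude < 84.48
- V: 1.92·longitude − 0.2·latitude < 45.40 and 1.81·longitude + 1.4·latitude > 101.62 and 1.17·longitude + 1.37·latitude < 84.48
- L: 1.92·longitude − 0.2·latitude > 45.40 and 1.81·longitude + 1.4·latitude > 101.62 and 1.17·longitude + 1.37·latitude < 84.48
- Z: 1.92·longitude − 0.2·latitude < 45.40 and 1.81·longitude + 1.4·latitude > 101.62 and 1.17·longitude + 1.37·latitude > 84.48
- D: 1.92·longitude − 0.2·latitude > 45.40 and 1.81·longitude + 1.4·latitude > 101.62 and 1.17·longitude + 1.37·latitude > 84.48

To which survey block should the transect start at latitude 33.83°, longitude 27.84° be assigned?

1.92·27.84 − 0.2·33.83 = 46.687, which is > 45.40
1.81·27.84 + 1.4·33.83 = 97.752, which is < 101.62
1.17·27.84 + 1.37·33.83 = 78.920, which is < 84.48
This sign pattern matches U.

U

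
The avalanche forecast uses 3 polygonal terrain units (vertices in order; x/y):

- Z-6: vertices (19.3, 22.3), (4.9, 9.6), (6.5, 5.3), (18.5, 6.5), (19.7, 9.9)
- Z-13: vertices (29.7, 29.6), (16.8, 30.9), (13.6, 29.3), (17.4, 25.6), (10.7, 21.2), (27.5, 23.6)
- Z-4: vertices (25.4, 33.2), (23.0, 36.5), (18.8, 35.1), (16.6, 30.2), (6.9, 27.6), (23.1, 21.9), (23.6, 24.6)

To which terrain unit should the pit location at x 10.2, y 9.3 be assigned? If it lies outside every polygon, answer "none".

Cast a ray rightward from (10.2, 9.3). For each polygon, the edges (by vertex number in listed order) whose endpoints lie on opposite sides of y = 9.3, where each meets that height, and whether that is right or left of the point:
Z-6: 2–3 at x≈5.01 (left), 4–5 at x≈19.49 (right) → 1 crossing.
Z-13: no edge straddles that height → 0 crossings.
Z-4: no edge straddles that height → 0 crossings.
Only Z-6 has an odd count, so the point is inside Z-6.

Z-6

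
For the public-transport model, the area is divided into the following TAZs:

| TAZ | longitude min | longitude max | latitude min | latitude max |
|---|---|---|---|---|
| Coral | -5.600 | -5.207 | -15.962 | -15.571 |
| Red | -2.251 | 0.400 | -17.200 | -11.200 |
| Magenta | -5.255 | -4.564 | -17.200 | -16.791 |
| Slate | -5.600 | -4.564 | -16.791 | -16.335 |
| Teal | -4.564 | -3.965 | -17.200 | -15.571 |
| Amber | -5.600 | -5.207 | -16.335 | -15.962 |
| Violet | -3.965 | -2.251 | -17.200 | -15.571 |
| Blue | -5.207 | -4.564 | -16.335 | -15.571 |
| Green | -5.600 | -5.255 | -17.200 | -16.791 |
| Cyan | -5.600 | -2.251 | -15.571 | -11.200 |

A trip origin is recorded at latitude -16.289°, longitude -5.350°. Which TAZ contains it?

The point has longitude = -5.350 and latitude = -16.289.
Only Amber satisfies -5.600 ≤ longitude ≤ -5.207 and -16.335 ≤ latitude ≤ -15.962.

Amber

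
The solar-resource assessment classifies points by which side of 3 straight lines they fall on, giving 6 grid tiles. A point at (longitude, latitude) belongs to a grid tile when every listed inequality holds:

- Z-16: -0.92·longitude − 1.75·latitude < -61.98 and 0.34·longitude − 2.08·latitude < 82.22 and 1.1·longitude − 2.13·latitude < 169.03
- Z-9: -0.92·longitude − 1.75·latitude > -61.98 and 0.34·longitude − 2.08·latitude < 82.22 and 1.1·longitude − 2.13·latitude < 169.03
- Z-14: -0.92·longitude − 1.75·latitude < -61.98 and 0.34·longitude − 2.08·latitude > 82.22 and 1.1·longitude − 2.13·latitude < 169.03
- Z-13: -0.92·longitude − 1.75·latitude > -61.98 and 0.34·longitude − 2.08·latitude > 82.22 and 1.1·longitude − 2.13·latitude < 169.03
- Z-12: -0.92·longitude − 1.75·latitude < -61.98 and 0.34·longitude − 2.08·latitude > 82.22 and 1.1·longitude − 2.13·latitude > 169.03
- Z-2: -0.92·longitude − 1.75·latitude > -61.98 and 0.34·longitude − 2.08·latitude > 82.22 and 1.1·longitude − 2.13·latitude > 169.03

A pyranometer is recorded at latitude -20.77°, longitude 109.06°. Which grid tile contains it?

Z-16

-0.92·109.06 − 1.75·-20.77 = -63.988, which is < -61.98
0.34·109.06 − 2.08·-20.77 = 80.282, which is < 82.22
1.1·109.06 − 2.13·-20.77 = 164.206, which is < 169.03
This sign pattern matches Z-16.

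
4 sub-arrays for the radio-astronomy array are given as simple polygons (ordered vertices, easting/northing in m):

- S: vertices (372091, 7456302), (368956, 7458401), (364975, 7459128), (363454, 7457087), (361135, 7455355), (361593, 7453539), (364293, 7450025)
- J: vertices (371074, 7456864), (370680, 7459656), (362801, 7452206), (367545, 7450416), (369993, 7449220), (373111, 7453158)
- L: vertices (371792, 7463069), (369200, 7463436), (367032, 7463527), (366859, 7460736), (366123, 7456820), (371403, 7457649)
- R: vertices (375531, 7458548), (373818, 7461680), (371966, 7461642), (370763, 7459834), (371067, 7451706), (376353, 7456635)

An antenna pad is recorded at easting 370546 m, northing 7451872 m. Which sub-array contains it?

J

Cast a ray rightward from (370546, 7451872). For each polygon, the edges (by vertex number in listed order) whose endpoints lie on opposite sides of northing = 7451872, where each meets that height, and whether that is right or left of the point:
S: 6–7 at easting≈362873.8 (left), 7–1 at easting≈366587.6 (left) → 0 crossings.
J: 3–4 at easting≈363686.2 (left), 5–6 at easting≈372092.8 (right) → 1 crossing.
L: no edge straddles that height → 0 crossings.
R: 4–5 at easting≈371060.8 (right), 5–6 at easting≈371245.0 (right) → 2 crossings.
Only J has an odd count, so the point is inside J.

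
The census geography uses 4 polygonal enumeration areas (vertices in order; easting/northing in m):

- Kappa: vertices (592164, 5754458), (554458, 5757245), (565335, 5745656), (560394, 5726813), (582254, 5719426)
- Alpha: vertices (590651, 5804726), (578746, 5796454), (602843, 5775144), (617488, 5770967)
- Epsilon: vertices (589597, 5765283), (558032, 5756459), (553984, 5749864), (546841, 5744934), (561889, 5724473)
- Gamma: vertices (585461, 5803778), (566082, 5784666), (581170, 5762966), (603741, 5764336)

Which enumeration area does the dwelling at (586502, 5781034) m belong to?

Cast a ray rightward from (586502, 5781034). For each polygon, the edges (by vertex number in listed order) whose endpoints lie on opposite sides of northing = 5781034, where each meets that height, and whether that is right or left of the point:
Kappa: no edge straddles that height → 0 crossings.
Alpha: 2–3 at easting≈596182.7 (right), 4–1 at easting≈609485.2 (right) → 2 crossings.
Epsilon: no edge straddles that height → 0 crossings.
Gamma: 2–3 at easting≈568607.3 (left), 4–1 at easting≈596002.1 (right) → 1 crossing.
Only Gamma has an odd count, so the point is inside Gamma.

Gamma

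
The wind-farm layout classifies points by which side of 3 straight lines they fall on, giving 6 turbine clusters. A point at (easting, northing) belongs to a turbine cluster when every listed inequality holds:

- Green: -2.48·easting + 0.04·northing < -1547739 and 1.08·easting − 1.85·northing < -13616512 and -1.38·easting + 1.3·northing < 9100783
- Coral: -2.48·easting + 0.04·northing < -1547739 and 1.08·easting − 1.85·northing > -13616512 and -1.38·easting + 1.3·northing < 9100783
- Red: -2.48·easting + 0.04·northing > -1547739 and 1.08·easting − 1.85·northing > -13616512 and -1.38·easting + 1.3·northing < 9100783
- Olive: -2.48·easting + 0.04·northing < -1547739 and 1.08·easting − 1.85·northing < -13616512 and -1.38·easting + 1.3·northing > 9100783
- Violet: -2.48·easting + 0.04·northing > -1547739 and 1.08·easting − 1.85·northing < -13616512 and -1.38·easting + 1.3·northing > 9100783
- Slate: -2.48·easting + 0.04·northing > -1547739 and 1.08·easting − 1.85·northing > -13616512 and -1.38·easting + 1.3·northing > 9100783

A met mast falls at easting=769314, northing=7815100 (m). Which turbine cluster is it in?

-2.48·769314 + 0.04·7815100 = -1595294.720, which is < -1547739
1.08·769314 − 1.85·7815100 = -13627075.880, which is < -13616512
-1.38·769314 + 1.3·7815100 = 9097976.680, which is < 9100783
This sign pattern matches Green.

Green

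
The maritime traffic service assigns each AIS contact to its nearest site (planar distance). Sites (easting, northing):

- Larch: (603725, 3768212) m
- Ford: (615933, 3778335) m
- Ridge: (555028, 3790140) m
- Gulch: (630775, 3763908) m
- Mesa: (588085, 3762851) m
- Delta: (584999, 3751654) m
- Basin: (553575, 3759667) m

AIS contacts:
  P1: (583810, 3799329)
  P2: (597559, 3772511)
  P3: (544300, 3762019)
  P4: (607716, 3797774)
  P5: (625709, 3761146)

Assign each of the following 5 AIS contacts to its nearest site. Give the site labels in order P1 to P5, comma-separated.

P1 → Ridge (d²=912841245.00)
P2 → Larch (d²=56500957.00)
P3 → Basin (d²=91557529.00)
P4 → Ford (d²=445393810.00)
P5 → Gulch (d²=33293000.00)

Ridge, Larch, Basin, Ford, Gulch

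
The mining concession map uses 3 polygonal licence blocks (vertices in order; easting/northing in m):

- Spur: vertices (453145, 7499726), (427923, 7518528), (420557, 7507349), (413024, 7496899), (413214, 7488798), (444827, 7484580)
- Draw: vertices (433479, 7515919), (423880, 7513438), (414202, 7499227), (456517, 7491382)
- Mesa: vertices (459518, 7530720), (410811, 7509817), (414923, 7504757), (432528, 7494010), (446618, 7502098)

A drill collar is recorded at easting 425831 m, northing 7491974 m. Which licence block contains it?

Cast a ray rightward from (425831, 7491974). For each polygon, the edges (by vertex number in listed order) whose endpoints lie on opposite sides of northing = 7491974, where each meets that height, and whether that is right or left of the point:
Spur: 4–5 at easting≈413139.5 (left), 6–1 at easting≈448887.7 (right) → 1 crossing.
Draw: 3–4 at easting≈453323.8 (right), 4–1 at easting≈455961.2 (right) → 2 crossings.
Mesa: no edge straddles that height → 0 crossings.
Only Spur has an odd count, so the point is inside Spur.

Spur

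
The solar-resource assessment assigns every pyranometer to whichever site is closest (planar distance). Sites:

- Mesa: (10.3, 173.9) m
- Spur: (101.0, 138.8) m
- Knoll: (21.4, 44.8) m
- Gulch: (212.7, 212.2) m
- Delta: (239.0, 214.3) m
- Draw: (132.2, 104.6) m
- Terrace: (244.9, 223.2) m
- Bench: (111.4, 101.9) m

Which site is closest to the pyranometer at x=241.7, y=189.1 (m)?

Squared distances to each site:
Mesa: 53777.000; Spur: 22326.580; Knoll: 69354.580; Gulch: 1374.610; Delta: 642.330; Draw: 19130.500; Terrace: 1173.050; Bench: 24581.930.
Minimum at Delta.

Delta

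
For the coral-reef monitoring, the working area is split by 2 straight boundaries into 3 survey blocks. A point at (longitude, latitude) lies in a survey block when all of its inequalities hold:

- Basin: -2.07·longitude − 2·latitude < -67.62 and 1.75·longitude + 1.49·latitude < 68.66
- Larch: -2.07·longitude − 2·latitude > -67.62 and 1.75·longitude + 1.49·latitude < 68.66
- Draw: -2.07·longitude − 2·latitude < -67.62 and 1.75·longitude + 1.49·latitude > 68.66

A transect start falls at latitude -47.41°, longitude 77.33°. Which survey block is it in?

Larch

-2.07·77.33 − 2·-47.41 = -65.253, which is > -67.62
1.75·77.33 + 1.49·-47.41 = 64.687, which is < 68.66
This sign pattern matches Larch.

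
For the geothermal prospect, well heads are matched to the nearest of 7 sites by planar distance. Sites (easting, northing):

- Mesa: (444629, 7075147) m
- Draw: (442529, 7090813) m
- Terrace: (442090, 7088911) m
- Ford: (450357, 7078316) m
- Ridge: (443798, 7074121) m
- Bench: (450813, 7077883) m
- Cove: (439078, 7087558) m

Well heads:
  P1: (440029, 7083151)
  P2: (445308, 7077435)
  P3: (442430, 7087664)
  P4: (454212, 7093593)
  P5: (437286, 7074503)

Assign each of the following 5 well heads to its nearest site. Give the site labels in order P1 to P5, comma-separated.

P1 → Cove (d²=20326050.00)
P2 → Mesa (d²=5695985.00)
P3 → Terrace (d²=1670609.00)
P4 → Draw (d²=144220889.00)
P5 → Ridge (d²=42552068.00)

Cove, Mesa, Terrace, Draw, Ridge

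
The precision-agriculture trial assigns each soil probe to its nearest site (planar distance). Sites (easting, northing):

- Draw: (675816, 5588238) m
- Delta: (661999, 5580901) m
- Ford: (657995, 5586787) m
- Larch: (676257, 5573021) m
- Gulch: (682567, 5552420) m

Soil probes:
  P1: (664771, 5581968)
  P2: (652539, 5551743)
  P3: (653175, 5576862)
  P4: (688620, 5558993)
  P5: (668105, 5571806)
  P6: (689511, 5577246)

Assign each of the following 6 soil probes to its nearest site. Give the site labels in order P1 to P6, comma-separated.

P1 → Delta (d²=8822473.00)
P2 → Gulch (d²=902139113.00)
P3 → Delta (d²=94176497.00)
P4 → Gulch (d²=79843138.00)
P5 → Larch (d²=67931329.00)
P6 → Larch (d²=193519141.00)

Delta, Gulch, Delta, Gulch, Larch, Larch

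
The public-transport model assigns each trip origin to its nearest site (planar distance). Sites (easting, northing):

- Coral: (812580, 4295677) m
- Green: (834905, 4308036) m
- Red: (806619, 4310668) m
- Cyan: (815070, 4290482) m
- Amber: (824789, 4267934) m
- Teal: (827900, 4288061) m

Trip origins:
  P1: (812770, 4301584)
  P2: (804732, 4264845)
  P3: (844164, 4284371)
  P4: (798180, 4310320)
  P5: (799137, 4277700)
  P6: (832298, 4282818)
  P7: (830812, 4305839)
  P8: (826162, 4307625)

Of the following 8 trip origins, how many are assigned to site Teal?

P1 → Coral
P2 → Amber
P3 → Teal
P4 → Red
P5 → Cyan
P6 → Teal
P7 → Green
P8 → Green
2 of the 8 go to Teal.

2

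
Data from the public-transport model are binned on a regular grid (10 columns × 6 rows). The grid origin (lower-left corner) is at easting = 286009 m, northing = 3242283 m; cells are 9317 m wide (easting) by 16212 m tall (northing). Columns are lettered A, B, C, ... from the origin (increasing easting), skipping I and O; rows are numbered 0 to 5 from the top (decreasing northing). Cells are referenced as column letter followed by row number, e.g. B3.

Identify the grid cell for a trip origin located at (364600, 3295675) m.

Column index: ⌊(364600 − 286009) / 9317⌋ = ⌊8.435⌋ = 8 → column J
Row offset from origin: ⌊(3295675 − 3242283) / 16212⌋ = ⌊3.293⌋ = 3 → row 2 (counted from top)

J2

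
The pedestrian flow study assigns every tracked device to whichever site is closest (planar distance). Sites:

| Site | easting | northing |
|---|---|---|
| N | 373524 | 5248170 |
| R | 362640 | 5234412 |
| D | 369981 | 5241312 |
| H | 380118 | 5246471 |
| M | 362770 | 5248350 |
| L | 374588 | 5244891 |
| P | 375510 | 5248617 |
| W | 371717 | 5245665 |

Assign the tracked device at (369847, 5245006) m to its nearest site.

W

Squared distances to each site:
N: 23531225.000; R: 164173685.000; D: 13663592.000; H: 107639666.000; M: 61266265.000; L: 22490306.000; P: 45108890.000; W: 3931181.000.
Minimum at W.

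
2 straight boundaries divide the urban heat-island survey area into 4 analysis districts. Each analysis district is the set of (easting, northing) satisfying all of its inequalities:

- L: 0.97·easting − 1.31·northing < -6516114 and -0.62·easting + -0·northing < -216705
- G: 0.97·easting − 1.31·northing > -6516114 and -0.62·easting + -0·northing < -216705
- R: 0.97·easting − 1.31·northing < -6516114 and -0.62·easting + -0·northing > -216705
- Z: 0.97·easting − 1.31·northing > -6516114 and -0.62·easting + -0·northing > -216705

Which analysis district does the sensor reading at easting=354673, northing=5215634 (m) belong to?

0.97·354673 − 1.31·5215634 = -6488447.730, which is > -6516114
-0.62·354673 + -0·5215634 = -219897.260, which is < -216705
This sign pattern matches G.

G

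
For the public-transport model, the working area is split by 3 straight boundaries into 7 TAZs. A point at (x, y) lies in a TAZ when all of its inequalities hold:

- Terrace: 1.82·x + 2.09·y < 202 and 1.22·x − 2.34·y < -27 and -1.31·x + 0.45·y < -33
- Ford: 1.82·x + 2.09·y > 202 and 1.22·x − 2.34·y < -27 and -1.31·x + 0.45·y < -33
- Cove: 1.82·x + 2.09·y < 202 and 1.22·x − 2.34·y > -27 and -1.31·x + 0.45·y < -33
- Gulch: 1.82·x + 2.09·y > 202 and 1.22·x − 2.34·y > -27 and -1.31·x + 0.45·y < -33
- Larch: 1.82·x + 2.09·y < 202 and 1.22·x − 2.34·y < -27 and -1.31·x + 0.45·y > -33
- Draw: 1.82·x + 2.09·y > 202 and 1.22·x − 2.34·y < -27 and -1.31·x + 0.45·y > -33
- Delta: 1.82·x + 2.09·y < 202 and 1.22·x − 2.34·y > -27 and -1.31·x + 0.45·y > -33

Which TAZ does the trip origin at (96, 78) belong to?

1.82·96 + 2.09·78 = 337.740, which is > 202
1.22·96 − 2.34·78 = -65.400, which is < -27
-1.31·96 + 0.45·78 = -90.660, which is < -33
This sign pattern matches Ford.

Ford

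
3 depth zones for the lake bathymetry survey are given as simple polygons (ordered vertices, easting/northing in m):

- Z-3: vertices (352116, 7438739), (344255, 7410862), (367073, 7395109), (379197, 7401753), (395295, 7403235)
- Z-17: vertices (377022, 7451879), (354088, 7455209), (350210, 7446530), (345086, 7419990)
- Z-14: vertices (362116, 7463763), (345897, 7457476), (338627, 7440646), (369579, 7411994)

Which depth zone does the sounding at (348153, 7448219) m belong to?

Cast a ray rightward from (348153, 7448219). For each polygon, the edges (by vertex number in listed order) whose endpoints lie on opposite sides of northing = 7448219, where each meets that height, and whether that is right or left of the point:
Z-3: no edge straddles that height → 0 crossings.
Z-17: 2–3 at easting≈350964.7 (right), 4–1 at easting≈373356.6 (right) → 2 crossings.
Z-14: 2–3 at easting≈341898.3 (left), 4–1 at easting≈364356.8 (right) → 1 crossing.
Only Z-14 has an odd count, so the point is inside Z-14.

Z-14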